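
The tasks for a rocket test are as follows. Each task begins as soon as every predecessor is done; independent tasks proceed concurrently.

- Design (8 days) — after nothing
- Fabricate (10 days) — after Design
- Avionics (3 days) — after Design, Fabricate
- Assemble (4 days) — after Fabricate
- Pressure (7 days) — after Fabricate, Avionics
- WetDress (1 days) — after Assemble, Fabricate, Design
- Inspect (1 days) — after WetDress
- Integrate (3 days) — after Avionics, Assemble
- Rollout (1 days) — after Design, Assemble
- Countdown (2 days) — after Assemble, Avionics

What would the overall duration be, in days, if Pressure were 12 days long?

Baseline: Design→Fabricate→Avionics→Pressure = 8+10+3+7 = 28 → 28 days.
Since Pressure is critical, the +5 change carries straight to that chain (now 33 days).
That remains the longest chain; total 33 days.

33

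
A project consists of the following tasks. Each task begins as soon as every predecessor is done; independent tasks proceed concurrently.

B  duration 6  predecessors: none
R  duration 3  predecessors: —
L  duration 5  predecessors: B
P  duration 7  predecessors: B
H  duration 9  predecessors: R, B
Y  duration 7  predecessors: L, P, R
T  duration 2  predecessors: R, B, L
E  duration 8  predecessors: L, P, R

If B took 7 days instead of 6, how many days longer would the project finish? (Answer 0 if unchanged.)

As given, the longest chain is B→P→E = 6+7+8 = 21, so the finish is 21 days.
Since B is critical, the +1 change carries straight to that chain (now 22 days).
No other chain overtakes it, so the finish is 22 days.
Change in finish: 22 − 21 = +1 days.

1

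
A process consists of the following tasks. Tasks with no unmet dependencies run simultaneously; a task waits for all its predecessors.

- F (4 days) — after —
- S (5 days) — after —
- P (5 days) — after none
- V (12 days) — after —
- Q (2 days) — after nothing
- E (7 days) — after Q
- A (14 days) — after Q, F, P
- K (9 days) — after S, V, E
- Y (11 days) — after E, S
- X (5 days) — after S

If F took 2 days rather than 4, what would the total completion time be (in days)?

21

Actual critical path: V→K = 12+9 = 21 ⇒ 21 days.
The longest path through F is only 18 days, so F has float 3.
No other chain overtakes it, so the finish is 21 days.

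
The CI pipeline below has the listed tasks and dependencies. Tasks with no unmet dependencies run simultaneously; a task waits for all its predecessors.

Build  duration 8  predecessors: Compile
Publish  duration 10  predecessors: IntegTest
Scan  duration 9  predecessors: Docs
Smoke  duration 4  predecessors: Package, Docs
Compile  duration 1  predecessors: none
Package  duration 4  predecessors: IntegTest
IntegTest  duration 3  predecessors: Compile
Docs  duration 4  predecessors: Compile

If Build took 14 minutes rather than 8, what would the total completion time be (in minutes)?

15

As given, the longest chain is Compile→IntegTest→Publish = 1+3+10 = 14, so the finish is 14 minutes.
Build is off the critical path — its longest chain is 9 minutes, giving 5 of slack.
Now Compile→Build = 1+14 = 15 is longest, so the finish becomes 15 minutes.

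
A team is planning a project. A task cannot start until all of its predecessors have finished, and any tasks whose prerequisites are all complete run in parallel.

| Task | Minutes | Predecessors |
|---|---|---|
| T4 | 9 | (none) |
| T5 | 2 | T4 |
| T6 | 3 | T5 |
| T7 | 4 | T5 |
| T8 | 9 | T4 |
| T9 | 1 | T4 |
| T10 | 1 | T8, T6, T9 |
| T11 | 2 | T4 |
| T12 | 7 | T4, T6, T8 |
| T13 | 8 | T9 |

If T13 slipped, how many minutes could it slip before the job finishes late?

7

Critical path: T4→T8→T12 = 9+9+7 = 25, so the finish is 25 minutes.
T13 finishes as early as 18 and must finish by 25.
Float = 25 − 18 = 7.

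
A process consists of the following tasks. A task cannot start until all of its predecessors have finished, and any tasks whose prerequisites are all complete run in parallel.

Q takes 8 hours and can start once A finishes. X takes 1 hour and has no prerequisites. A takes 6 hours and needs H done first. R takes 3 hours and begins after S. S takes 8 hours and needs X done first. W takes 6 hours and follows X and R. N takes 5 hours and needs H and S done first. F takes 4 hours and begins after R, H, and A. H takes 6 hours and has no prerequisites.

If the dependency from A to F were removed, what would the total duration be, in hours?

20

With the dependency in place, H→A→Q = 6+6+8 = 20 sets the finish at 20 hours.
Dropping A→F doesn't change F's earliest start (12); another predecessor still binds.
After: H→A→Q = 6+6+8 = 20 → 20 hours.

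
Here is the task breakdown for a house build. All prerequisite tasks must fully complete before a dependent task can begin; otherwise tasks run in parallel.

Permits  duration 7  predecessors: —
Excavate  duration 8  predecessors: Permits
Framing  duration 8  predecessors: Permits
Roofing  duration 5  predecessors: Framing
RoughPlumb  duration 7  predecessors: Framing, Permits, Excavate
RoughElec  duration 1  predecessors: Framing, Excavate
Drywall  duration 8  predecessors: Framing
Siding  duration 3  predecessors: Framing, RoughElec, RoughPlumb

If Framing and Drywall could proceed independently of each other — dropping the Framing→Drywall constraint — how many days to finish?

With the dependency in place, Permits→Excavate→RoughPlumb→Siding = 7+8+7+3 = 25 sets the finish at 25 days.
Without Framing→Drywall, Drywall's earliest start moves from 15 to 0.
New critical path: Permits→Excavate→RoughPlumb→Siding = 7+8+7+3 = 25 ⇒ 25 days.

25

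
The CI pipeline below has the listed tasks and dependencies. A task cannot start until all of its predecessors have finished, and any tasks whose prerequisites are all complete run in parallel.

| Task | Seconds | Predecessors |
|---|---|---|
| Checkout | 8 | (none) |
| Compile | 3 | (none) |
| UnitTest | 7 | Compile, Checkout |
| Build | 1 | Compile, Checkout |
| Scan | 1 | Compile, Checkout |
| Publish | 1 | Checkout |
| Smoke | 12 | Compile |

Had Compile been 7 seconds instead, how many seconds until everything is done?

As given, the longest chain is Compile→Smoke = 3+12 = 15, so the finish is 15 seconds.
Compile is on the critical path; changing it to 7 makes that path 19 seconds.
The critical path is still Compile→Smoke; finish is now 19 seconds.

19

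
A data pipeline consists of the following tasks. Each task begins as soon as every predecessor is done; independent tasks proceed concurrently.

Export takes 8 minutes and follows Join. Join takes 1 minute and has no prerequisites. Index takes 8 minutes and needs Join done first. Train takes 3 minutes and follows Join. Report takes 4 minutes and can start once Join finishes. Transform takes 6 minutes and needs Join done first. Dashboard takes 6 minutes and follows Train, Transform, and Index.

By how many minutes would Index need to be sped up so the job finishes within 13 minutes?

2

Current finish: 15 minutes; target: 13.
Index is on every critical path, so each minute cut from Index cuts the finish by one (this holds down to a finish of 13).
Need 15 − 13 = 2 minutes off Index → Index becomes 6 minutes, finish becomes 13.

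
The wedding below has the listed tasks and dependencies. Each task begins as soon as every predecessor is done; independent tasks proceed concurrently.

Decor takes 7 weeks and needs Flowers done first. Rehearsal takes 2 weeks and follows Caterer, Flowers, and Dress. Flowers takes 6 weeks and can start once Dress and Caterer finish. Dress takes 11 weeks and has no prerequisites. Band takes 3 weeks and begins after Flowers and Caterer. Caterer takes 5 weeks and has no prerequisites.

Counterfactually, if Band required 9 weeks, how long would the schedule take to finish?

26

Baseline: Dress→Flowers→Decor = 11+6+7 = 24 → 24 weeks.
Band is off the critical path — its longest chain is 20 weeks, giving 4 of slack.
The binding chain switches to Dress→Flowers→Band = 11+6+9 = 26; finish 26 weeks.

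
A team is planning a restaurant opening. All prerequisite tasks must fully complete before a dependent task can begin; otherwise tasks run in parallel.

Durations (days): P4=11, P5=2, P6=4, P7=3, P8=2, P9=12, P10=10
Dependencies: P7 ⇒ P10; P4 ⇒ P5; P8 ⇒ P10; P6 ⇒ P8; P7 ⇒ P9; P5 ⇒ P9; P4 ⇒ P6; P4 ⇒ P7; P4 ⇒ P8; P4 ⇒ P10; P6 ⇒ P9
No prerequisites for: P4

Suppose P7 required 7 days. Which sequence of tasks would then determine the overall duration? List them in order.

The binding path is P4→P6→P8→P10 = 11+4+2+10 = 27; finish at 27 days.
The longest path through P7 is only 26 days, so P7 has float 1.
The binding chain switches to P4→P7→P9 = 11+7+12 = 30; finish 30 days.

P4, P7, P9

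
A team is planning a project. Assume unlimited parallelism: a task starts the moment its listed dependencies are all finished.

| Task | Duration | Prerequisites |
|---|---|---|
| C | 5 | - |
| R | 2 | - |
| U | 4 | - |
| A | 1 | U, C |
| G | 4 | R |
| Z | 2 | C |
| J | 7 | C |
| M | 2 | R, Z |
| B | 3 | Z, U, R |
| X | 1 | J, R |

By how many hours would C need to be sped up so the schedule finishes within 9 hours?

4

Current finish: 13 hours; target: 9.
C is on every critical path, so each hour cut from C cuts the finish by one (this holds down to a finish of 9).
Need 13 − 9 = 4 hours off C → C becomes 1 hour, finish becomes 9.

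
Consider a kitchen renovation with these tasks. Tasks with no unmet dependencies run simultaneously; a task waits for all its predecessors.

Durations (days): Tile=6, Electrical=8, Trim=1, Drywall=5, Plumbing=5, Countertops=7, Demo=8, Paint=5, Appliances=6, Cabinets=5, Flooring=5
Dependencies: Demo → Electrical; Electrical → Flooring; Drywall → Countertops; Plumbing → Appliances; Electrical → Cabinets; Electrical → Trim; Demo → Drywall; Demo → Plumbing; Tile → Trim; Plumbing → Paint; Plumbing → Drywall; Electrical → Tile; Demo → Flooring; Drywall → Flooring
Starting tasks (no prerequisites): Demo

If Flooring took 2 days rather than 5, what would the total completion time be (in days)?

25

As given, the longest chain is Demo→Plumbing→Drywall→Countertops = 8+5+5+7 = 25, so the finish is 25 days.
The longest path through Flooring is only 23 days, so Flooring has float 2.
That remains the longest chain; total 25 days.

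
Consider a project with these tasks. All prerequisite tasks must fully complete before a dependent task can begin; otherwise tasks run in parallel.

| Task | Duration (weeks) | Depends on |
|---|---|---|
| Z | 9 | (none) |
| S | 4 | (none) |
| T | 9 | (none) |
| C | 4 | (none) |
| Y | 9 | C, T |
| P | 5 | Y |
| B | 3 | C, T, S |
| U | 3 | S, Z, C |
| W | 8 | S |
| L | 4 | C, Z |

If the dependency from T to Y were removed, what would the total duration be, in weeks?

Original critical path: T→Y→P = 9+9+5 = 23 ⇒ 23 weeks.
Without T→Y, Y's earliest start moves from 9 to 4.
After: C→Y→P = 4+9+5 = 18 → 18 weeks.

18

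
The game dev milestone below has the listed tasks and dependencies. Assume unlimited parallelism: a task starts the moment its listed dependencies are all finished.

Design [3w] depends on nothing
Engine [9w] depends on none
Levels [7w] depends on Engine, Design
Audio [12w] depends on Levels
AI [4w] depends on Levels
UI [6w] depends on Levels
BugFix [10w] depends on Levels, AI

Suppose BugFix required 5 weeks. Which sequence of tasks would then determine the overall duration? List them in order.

Engine, Levels, Audio

Baseline: Engine→Levels→AI→BugFix = 9+7+4+10 = 30 → 30 weeks.
Since BugFix is critical, the -5 change carries straight to that chain (now 25 weeks).
The binding chain switches to Engine→Levels→Audio = 9+7+12 = 28; finish 28 weeks.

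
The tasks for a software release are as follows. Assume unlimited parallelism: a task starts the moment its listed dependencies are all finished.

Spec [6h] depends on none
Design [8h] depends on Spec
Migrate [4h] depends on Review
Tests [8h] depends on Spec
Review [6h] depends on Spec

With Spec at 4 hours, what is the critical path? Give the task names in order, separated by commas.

Actual critical path: Spec→Review→Migrate = 6+6+4 = 16 ⇒ 16 hours.
Spec is on the critical path; changing it to 4 makes that path 14 hours.
That remains the longest chain; total 14 hours.

Spec, Review, Migrate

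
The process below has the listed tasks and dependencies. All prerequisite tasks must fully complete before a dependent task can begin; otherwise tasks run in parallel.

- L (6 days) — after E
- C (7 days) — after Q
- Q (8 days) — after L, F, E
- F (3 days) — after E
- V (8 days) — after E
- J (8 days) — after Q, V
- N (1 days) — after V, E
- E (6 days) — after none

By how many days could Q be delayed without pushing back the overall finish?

The longest chain is E→L→Q→J = 6+6+8+8 = 28; overall finish 28 days.
Longest path through Q: 28 days (earliest finish 20, latest finish 20).
Slack of Q = 12 − 12 = 0 days.

0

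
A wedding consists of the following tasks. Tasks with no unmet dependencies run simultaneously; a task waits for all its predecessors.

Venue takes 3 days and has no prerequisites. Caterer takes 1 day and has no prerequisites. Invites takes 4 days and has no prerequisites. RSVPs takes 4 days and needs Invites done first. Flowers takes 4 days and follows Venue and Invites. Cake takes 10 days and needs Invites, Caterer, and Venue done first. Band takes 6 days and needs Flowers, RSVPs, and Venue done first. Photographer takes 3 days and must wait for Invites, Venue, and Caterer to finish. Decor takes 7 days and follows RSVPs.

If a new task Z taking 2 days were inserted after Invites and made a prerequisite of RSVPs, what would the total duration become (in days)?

17

Originally the project takes 15 days.
With Z inserted, RSVPs now waits for max(Invites, Z).
New critical path: Invites→Z→RSVPs→Decor = 4+2+4+7 = 17 ⇒ 17 days.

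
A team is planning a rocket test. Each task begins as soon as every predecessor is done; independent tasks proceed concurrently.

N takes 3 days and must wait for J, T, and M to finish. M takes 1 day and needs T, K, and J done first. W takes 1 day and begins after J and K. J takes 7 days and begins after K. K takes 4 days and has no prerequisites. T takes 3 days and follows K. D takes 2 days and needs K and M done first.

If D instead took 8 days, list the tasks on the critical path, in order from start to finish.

Critical path before the change: K→J→M→N = 4+7+1+3 = 15 giving 15 days.
D has 1 day of float (longest path through it is 14).
Now K→J→M→D = 4+7+1+8 = 20 is longest, so the finish becomes 20 days.

K, J, M, D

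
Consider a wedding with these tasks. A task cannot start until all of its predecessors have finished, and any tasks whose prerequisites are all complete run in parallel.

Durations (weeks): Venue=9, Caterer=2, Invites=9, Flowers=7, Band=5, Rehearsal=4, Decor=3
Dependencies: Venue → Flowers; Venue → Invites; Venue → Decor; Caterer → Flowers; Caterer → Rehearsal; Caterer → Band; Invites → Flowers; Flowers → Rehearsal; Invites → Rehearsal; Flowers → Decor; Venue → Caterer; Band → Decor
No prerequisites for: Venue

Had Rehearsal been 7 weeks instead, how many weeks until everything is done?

32

Baseline: Venue→Invites→Flowers→Rehearsal = 9+9+7+4 = 29 → 29 weeks.
Rehearsal is on the critical path; changing it to 7 makes that path 32 weeks.
That remains the longest chain; total 32 weeks.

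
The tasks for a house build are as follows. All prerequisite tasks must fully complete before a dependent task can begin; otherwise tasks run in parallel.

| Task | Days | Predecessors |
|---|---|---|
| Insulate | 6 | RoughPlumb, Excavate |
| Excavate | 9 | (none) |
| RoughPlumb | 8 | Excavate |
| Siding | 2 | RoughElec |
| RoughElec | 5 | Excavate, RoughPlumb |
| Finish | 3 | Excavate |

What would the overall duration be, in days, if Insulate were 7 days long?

Actual critical path: Excavate→RoughPlumb→RoughElec→Siding = 9+8+5+2 = 24 ⇒ 24 days.
Insulate has 1 day of float (longest path through it is 23).
That remains the longest chain; total 24 days.

24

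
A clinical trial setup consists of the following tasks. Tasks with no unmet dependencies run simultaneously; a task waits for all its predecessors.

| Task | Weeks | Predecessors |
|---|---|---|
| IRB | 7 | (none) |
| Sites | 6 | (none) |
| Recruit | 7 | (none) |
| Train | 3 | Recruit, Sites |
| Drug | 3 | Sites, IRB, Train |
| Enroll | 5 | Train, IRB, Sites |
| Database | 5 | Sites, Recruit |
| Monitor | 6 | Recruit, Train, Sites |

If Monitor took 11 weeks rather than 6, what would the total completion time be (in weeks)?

21

Critical path before the change: Recruit→Train→Monitor = 7+3+6 = 16 giving 16 weeks.
Monitor is on the critical path; changing it to 11 makes that path 21 weeks.
That remains the longest chain; total 21 weeks.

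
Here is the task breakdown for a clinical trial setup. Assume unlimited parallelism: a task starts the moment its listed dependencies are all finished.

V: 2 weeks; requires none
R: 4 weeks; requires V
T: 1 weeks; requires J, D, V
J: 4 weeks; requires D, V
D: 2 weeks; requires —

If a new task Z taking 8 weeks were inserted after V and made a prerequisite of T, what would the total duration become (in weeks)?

11

Originally the clinical trial setup takes 7 weeks.
With Z inserted, T now waits for max(J, D, V, Z).
New critical path: V→Z→T = 2+8+1 = 11 ⇒ 11 weeks.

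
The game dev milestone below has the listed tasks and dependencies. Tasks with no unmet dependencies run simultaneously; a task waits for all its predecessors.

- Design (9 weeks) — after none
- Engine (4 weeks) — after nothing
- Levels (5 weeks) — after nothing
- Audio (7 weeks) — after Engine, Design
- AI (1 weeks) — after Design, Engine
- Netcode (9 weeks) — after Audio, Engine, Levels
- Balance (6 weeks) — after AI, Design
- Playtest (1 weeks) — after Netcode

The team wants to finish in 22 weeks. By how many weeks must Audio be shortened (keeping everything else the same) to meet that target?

4

Current finish: 26 weeks; target: 22.
Audio is on every critical path, so each week cut from Audio cuts the finish by one (this holds down to a finish of 20).
Need 26 − 22 = 4 weeks off Audio → Audio becomes 3 weeks, finish becomes 22.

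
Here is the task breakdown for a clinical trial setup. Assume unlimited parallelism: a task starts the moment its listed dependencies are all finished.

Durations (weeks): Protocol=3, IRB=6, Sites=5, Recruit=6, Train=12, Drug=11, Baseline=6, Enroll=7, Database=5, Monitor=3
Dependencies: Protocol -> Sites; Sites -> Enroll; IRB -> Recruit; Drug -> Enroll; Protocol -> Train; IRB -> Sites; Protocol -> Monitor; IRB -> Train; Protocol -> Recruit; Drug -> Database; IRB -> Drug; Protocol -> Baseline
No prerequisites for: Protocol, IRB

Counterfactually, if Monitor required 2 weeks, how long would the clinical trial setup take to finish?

Critical path before the change: IRB→Drug→Enroll = 6+11+7 = 24 giving 24 weeks.
The longest path through Monitor is only 6 weeks, so Monitor has float 18.
That remains the longest chain; total 24 weeks.

24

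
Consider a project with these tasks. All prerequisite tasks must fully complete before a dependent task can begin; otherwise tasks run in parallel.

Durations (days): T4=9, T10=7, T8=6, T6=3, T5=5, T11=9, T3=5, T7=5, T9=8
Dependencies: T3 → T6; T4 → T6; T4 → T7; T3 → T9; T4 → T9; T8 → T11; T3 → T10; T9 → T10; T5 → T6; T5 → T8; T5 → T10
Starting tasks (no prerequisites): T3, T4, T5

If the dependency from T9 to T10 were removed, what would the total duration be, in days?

With the dependency in place, T4→T9→T10 = 9+8+7 = 24 sets the finish at 24 days.
Without T9→T10, T10's earliest start moves from 17 to 5.
After: T5→T8→T11 = 5+6+9 = 20 → 20 days.

20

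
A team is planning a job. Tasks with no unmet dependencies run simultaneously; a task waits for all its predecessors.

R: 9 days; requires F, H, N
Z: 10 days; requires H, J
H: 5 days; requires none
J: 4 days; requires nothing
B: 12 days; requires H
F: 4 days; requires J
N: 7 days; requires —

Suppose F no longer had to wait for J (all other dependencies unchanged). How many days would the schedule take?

17

With the dependency in place, J→F→R = 4+4+9 = 17 sets the finish at 17 days.
Without J→F, F's earliest start moves from 4 to 0.
After: H→B = 5+12 = 17 → 17 days.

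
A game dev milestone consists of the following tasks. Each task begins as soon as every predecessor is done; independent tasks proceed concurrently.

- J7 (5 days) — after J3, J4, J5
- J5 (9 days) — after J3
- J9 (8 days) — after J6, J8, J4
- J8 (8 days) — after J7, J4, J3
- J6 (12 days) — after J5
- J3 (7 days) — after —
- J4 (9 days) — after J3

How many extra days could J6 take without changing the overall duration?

J3→J4→J7→J8→J9 = 7+9+5+8+8 = 37 sets the makespan at 37 days.
J6 finishes as early as 28 and must finish by 29.
Float = 37 − 36 = 1.

1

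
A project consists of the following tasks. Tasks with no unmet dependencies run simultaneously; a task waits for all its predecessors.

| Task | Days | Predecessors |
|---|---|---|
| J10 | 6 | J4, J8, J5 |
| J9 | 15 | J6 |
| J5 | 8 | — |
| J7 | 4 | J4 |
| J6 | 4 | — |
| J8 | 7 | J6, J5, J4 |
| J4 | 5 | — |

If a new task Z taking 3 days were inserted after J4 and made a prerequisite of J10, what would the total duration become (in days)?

21

Originally the plan takes 21 days.
With Z inserted, J10 now waits for max(J4, J8, J5, Z).
New critical path: J5→J8→J10 = 8+7+6 = 21 ⇒ 21 days.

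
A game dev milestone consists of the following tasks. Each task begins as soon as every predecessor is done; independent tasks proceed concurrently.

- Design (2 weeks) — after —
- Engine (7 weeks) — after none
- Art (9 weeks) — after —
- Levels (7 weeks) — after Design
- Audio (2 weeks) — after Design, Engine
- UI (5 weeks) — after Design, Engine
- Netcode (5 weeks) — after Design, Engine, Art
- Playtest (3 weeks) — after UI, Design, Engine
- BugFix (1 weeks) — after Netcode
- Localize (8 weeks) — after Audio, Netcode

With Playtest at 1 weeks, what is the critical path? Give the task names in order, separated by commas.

Actual critical path: Art→Netcode→Localize = 9+5+8 = 22 ⇒ 22 weeks.
Playtest has 7 weeks of float (longest path through it is 15).
No other chain overtakes it, so the finish is 22 weeks.

Art, Netcode, Localize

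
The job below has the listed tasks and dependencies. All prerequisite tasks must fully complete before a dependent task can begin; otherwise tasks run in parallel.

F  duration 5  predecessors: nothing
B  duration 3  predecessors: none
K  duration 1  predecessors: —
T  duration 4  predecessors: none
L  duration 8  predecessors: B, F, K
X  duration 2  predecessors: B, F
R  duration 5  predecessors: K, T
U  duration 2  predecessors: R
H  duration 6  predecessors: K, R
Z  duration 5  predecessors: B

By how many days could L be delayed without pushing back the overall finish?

2

Critical path: T→R→H = 4+5+6 = 15, so the finish is 15 days.
L finishes as early as 13 and must finish by 15.
Float = 15 − 13 = 2.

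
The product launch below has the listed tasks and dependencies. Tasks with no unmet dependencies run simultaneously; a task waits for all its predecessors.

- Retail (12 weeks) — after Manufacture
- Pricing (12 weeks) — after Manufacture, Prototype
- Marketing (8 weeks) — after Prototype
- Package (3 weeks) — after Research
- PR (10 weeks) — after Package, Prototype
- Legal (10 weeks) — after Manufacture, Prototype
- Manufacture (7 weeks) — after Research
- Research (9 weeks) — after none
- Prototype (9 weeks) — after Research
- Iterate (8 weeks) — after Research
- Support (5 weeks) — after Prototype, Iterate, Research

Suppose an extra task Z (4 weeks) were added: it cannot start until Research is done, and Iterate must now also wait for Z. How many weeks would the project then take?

30

Originally the project takes 30 weeks.
With Z inserted, Iterate now waits for max(Research, Z).
New critical path: Research→Prototype→Pricing = 9+9+12 = 30 ⇒ 30 weeks.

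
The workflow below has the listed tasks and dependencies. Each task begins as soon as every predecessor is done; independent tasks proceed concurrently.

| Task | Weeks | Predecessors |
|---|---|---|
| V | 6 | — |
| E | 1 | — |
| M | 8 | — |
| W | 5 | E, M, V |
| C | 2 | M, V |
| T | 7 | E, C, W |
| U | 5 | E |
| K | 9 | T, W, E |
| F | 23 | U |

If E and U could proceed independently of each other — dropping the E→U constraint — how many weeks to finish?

Before: longest chain E→U→F = 1+5+23 = 29, finish 29.
Without E→U, U's earliest start moves from 1 to 0.
After: M→W→T→K = 8+5+7+9 = 29 → 29 weeks.

29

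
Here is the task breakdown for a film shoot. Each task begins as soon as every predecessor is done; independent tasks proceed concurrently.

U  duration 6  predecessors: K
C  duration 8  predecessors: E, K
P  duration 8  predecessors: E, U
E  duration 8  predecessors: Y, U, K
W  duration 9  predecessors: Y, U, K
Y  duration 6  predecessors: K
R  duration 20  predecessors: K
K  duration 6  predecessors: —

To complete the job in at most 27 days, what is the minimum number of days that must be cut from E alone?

1

Current finish: 28 days; target: 27.
E is on every critical path, so each day cut from E cuts the finish by one (this holds down to a finish of 26).
Need 28 − 27 = 1 day off E → E becomes 7 days, finish becomes 27.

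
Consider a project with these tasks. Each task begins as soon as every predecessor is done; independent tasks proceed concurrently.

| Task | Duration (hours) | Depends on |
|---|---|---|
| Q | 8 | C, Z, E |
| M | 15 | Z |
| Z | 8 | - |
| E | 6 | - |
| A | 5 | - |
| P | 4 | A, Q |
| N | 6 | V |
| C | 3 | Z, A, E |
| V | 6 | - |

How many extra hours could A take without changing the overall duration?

3

Critical path: Z→C→Q→P = 8+3+8+4 = 23, so the finish is 23 hours.
Longest path through A: 20 hours (earliest finish 5, latest finish 8).
Slack of A = 3 − 0 = 3 hours.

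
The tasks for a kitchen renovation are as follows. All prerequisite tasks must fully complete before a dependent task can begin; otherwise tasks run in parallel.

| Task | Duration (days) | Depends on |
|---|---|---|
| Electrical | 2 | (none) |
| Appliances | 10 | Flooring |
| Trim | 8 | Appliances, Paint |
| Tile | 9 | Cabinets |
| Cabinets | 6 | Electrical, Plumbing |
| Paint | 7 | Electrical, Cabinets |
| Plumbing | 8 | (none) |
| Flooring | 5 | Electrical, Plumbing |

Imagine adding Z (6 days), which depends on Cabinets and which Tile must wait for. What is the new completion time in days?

31

Originally the job takes 31 days.
With Z inserted, Tile now waits for max(Cabinets, Z).
New critical path: Plumbing→Flooring→Appliances→Trim = 8+5+10+8 = 31 ⇒ 31 days.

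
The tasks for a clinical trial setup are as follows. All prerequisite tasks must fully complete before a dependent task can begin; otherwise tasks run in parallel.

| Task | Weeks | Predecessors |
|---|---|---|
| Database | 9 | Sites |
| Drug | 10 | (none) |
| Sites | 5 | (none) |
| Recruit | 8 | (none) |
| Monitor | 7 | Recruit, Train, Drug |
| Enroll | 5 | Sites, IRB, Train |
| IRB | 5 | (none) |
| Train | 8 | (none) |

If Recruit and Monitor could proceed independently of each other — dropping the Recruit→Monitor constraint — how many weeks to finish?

With the dependency in place, Drug→Monitor = 10+7 = 17 sets the finish at 17 weeks.
Dropping Recruit→Monitor doesn't change Monitor's earliest start (10); another predecessor still binds.
After: Drug→Monitor = 10+7 = 17 → 17 weeks.

17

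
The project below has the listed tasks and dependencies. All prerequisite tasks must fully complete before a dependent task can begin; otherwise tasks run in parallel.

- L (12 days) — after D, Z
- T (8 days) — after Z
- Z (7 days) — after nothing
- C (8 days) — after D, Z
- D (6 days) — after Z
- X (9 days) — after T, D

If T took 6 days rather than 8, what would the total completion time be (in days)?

Baseline: Z→D→L = 7+6+12 = 25 → 25 days.
T is off the critical path — its longest chain is 24 days, giving 1 of slack.
No other chain overtakes it, so the finish is 25 days.

25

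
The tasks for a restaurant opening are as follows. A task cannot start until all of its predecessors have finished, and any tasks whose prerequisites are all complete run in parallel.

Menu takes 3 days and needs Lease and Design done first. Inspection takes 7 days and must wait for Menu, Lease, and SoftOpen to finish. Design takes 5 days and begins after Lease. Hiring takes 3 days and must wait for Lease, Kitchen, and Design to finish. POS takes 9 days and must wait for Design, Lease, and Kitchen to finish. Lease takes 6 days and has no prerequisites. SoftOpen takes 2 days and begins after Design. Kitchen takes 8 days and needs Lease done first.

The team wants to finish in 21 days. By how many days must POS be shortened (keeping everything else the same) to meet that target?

Current finish: 23 days; target: 21.
POS is on every critical path, so each day cut from POS cuts the finish by one (this holds down to a finish of 21).
Need 23 − 21 = 2 days off POS → POS becomes 7 days, finish becomes 21.

2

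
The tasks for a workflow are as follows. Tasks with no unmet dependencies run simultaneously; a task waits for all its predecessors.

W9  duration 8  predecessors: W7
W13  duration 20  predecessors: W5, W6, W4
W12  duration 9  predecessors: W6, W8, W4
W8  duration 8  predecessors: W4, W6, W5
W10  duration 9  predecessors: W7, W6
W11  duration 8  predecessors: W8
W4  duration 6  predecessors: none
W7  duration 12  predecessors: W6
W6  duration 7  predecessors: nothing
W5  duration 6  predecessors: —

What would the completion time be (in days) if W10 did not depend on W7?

27

With the dependency in place, W6→W7→W10 = 7+12+9 = 28 sets the finish at 28 days.
Without W7→W10, W10's earliest start moves from 19 to 7.
After: W6→W7→W9 = 7+12+8 = 27 → 27 days.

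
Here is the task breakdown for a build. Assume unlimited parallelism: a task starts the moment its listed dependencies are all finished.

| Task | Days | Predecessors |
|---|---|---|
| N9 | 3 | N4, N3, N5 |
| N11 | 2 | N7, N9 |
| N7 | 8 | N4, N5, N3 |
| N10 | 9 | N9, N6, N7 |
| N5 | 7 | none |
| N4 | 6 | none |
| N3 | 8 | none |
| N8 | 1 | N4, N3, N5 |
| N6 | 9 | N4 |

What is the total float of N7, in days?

N3→N7→N10 = 8+8+9 = 25 sets the makespan at 25 days.
N7 finishes as early as 16 and must finish by 16.
Slack of N7 = 8 − 8 = 0 days.

0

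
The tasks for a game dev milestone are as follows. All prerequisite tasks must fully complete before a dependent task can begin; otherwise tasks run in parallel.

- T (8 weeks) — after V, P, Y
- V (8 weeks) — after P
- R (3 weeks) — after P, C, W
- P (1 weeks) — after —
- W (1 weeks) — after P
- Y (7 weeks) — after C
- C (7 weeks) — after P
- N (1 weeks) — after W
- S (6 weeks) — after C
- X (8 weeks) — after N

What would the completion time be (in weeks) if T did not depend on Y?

17

Original critical path: P→C→Y→T = 1+7+7+8 = 23 ⇒ 23 weeks.
Without Y→T, T's earliest start moves from 15 to 9.
The longest chain is now P→V→T = 1+8+8 = 17, so the game dev milestone takes 17 weeks.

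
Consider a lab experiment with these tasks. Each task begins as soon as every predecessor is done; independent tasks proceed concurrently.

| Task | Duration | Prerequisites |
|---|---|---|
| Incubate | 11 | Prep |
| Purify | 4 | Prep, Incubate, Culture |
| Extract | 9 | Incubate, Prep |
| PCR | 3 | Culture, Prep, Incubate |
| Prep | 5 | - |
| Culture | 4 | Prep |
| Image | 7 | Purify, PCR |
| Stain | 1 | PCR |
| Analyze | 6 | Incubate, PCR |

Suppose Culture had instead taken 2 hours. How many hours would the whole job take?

27

As given, the longest chain is Prep→Incubate→Purify→Image = 5+11+4+7 = 27, so the finish is 27 hours.
Culture has 7 hours of float (longest path through it is 20).
The critical path is still Prep→Incubate→Purify→Image; finish is now 27 hours.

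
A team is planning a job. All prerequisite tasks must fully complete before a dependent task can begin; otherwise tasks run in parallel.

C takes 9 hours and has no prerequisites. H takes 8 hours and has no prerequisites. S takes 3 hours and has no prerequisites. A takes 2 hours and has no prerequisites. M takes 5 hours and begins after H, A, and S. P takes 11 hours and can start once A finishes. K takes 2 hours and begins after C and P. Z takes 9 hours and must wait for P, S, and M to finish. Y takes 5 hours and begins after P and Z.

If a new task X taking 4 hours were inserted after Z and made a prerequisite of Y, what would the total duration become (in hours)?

Originally the job takes 27 hours.
With X inserted, Y now waits for max(P, Z, X).
New critical path: H→M→Z→X→Y = 8+5+9+4+5 = 31 ⇒ 31 hours.

31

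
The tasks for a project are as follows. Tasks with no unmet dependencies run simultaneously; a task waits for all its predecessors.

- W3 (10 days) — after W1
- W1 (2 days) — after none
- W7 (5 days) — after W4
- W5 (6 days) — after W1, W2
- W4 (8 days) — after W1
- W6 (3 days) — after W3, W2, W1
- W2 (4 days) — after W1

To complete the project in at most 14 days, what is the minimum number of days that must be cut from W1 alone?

Current finish: 15 days; target: 14.
W1 is on every critical path, so each day cut from W1 cuts the finish by one (this holds down to a finish of 14).
Need 15 − 14 = 1 day off W1 → W1 becomes 1 day, finish becomes 14.

1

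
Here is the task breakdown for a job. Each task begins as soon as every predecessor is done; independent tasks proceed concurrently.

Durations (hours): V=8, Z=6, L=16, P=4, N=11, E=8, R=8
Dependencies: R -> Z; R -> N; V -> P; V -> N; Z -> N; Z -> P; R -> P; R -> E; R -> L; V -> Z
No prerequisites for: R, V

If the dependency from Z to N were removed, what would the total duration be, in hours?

24

Before: longest chain R→Z→N = 8+6+11 = 25, finish 25.
Without Z→N, N's earliest start moves from 14 to 8.
New critical path: R→L = 8+16 = 24 ⇒ 24 hours.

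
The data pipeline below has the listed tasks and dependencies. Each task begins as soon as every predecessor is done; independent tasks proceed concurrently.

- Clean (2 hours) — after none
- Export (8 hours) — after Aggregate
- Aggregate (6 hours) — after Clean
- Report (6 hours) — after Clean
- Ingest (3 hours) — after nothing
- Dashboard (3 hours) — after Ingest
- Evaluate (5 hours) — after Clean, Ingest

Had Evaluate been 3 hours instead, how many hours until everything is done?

16

Actual critical path: Clean→Aggregate→Export = 2+6+8 = 16 ⇒ 16 hours.
The longest path through Evaluate is only 8 hours, so Evaluate has float 8.
That remains the longest chain; total 16 hours.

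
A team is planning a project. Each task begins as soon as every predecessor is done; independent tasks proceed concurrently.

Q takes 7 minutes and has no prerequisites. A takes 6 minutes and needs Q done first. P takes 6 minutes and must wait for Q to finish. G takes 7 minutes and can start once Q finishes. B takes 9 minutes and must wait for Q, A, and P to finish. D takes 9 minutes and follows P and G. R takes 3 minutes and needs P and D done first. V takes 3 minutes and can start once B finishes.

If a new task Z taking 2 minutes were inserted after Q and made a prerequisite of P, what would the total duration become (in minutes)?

Originally the project takes 26 minutes.
With Z inserted, P now waits for max(Q, Z).
New critical path: Q→Z→P→B→V = 7+2+6+9+3 = 27 ⇒ 27 minutes.

27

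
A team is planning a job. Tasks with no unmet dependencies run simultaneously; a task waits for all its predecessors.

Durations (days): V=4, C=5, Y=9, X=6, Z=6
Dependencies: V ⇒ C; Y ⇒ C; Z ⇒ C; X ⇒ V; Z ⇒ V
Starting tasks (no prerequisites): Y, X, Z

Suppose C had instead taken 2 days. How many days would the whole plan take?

Critical path before the change: X→V→C = 6+4+5 = 15 giving 15 days.
C lies on that path, so at 2 days the path becomes 12 days.
The critical path is still X→V→C; finish is now 12 days.

12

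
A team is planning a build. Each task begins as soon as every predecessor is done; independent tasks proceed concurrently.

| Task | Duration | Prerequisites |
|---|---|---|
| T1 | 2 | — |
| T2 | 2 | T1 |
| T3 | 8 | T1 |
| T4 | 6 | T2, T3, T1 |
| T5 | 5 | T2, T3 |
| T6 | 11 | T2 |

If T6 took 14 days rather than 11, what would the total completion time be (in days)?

18

The binding path is T1→T3→T4 = 2+8+6 = 16; finish at 16 days.
T6 has 1 day of float (longest path through it is 15).
Now T1→T2→T6 = 2+2+14 = 18 is longest, so the finish becomes 18 days.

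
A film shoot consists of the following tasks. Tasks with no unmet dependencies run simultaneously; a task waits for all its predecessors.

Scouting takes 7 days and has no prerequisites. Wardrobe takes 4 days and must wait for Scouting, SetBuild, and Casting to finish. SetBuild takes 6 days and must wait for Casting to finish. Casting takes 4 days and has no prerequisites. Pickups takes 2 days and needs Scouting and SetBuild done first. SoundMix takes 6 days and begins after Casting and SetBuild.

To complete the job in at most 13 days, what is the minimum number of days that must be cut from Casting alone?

Current finish: 16 days; target: 13.
Casting is on every critical path, so each day cut from Casting cuts the finish by one (this holds down to a finish of 13).
Need 16 − 13 = 3 days off Casting → Casting becomes 1 day, finish becomes 13.

3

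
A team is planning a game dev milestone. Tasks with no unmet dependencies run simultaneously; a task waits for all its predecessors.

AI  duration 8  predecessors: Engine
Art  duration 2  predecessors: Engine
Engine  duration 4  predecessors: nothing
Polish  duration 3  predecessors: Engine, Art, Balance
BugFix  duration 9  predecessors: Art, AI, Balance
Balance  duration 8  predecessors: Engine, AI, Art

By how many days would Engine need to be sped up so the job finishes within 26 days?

Current finish: 29 days; target: 26.
Engine is on every critical path, so each day cut from Engine cuts the finish by one (this holds down to a finish of 26).
Need 29 − 26 = 3 days off Engine → Engine becomes 1 day, finish becomes 26.

3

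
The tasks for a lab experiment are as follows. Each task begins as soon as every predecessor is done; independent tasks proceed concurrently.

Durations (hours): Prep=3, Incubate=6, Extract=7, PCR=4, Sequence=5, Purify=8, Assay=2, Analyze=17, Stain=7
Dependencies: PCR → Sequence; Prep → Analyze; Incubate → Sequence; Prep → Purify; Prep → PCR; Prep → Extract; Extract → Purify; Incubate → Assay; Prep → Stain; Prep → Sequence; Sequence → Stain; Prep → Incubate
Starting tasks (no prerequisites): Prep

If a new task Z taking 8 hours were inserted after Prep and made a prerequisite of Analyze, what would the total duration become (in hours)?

28

Originally the schedule takes 21 hours.
With Z inserted, Analyze now waits for max(Prep, Z).
New critical path: Prep→Z→Analyze = 3+8+17 = 28 ⇒ 28 hours.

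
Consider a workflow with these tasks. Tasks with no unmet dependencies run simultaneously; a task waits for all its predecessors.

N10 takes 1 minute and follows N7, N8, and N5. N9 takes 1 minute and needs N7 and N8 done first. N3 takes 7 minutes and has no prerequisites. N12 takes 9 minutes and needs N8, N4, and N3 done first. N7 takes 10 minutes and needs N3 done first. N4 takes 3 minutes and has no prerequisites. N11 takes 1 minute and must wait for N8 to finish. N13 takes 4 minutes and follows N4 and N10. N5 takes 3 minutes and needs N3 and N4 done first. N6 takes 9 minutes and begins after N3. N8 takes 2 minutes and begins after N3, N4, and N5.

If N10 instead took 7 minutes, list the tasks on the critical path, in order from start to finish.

The binding path is N3→N7→N10→N13 = 7+10+1+4 = 22; finish at 22 minutes.
N10 is on the critical path; changing it to 7 makes that path 28 minutes.
The critical path is still N3→N7→N10→N13; finish is now 28 minutes.

N3, N7, N10, N13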